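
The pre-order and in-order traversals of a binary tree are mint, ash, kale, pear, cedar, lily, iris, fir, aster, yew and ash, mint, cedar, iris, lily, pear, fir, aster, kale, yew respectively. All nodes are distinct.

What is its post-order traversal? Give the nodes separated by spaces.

ash iris lily cedar aster fir pear yew kale mint

The first element of pre-order is the root; it splits in-order into left and right subtrees.
Root mint: left subtree has 1 node {ash}, right has 8 {cedar, iris, lily, pear, fir, aster, kale, yew}.
  Root kale: left subtree has 6 nodes {cedar, iris, lily, pear, fir, aster}, right has 1 {yew}.
    Root pear: left subtree has 3 nodes {cedar, iris, lily}, right has 2 {fir, aster}.
      Root cedar: left subtree has 0 nodes { }, right has 2 {iris, lily}.
        Root lily: left subtree has 1 node {iris}, right has 0 { }.
      Root fir: left subtree has 0 nodes { }, right has 1 {aster}.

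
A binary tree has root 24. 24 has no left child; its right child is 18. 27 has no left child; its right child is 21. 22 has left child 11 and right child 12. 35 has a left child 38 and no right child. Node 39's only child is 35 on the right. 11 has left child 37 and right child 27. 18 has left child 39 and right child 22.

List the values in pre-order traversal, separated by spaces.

Pre-order visits the node, then its left subtree, then its right subtree.
Visit 24.
At 24: no left child.
At 24: go right to 18.
  Visit 18.
  At 18: go left to 39.
    Visit 39.
    At 39: no left child.
    At 39: go right to 35.
      Visit 35.
      At 35: go left to 38.
        38 is a leaf — visit 38.
      At 35: no right child.
  At 18: go right to 22.
    Visit 22.
    At 22: go left to 11.
      Visit 11.
      At 11: go left to 37.
        37 is a leaf — visit 37.
      At 11: go right to 27.
        Visit 27.
        At 27: no left child.
        At 27: go right to 21.
          21 is a leaf — visit 21.
    At 22: go right to 12.
      12 is a leaf — visit 12.

24 18 39 35 38 22 11 37 27 21 12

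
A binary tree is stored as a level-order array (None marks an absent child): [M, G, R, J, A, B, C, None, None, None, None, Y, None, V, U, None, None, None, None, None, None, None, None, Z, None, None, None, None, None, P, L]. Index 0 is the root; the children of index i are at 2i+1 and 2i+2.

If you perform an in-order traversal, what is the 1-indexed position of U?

In-order visits the left subtree, then the node, then the right subtree.
At M: go left to G.
  At G: go left to J.
    J is a leaf — visit J.
  Visit G.
  At G: go right to A.
    A is a leaf — visit A.
Visit M.
At M: go right to R.
  At R: go left to B.
    At B: go left to Y.
      At Y: go left to Z.
        Z is a leaf — visit Z.
      Visit Y.
      At Y: no right child.
    Visit B.
    At B: no right child.
  Visit R.
  At R: go right to C.
    At C: go left to V.
      V is a leaf — visit V.
    Visit C.
    At C: go right to U.
      At U: go left to P.
        P is a leaf — visit P.
      Visit U.
      At U: go right to L.
        L is a leaf — visit L.
Full in-order sequence: J, G, A, M, Z, Y, B, R, V, C, P, U, L.

12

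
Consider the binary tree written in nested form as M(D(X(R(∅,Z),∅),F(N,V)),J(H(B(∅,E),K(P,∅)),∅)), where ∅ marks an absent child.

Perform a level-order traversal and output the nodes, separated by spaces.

Level-order visits nodes level by level from the root, left to right within each level.
Level 0: M
Level 1: D, J
Level 2: X, F, H
Level 3: R, N, V, B, K
Level 4: Z, E, P

M D J X F H R N V B K Z E P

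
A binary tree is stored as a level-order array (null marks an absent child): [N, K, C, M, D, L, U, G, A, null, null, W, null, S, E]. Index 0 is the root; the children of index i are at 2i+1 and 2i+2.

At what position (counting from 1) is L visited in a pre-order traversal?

Pre-order visits the node, then its left subtree, then its right subtree.
Visit N.
At N: go left to K.
  Visit K.
  At K: go left to M.
    Visit M.
    At M: go left to G.
      G is a leaf — visit G.
    At M: go right to A.
      A is a leaf — visit A.
  At K: go right to D.
    D is a leaf — visit D.
At N: go right to C.
  Visit C.
  At C: go left to L.
    Visit L.
    At L: go left to W.
      W is a leaf — visit W.
    At L: no right child.
  At C: go right to U.
    Visit U.
    At U: go left to S.
      S is a leaf — visit S.
    At U: go right to E.
      E is a leaf — visit E.
Full pre-order sequence: N, K, M, G, A, D, C, L, W, U, S, E.

8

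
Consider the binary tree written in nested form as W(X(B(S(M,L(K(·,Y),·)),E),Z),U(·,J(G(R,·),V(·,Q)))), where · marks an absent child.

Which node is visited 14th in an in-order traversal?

J

In-order visits the left subtree, then the node, then the right subtree.
At W: go left to X.
  At X: go left to B.
    At B: go left to S.
      At S: go left to M.
        M is a leaf — visit M.
      Visit S.
      At S: go right to L.
        At L: go left to K.
          At K: no left child.
          Visit K.
          At K: go right to Y.
            Y is a leaf — visit Y.
        Visit L.
        At L: no right child.
    Visit B.
    At B: go right to E.
      E is a leaf — visit E.
  Visit X.
  At X: go right to Z.
    Z is a leaf — visit Z.
Visit W.
At W: go right to U.
  At U: no left child.
  Visit U.
  At U: go right to J.
    At J: go left to G.
      At G: go left to R.
        R is a leaf — visit R.
      Visit G.
      At G: no right child.
    Visit J.
    At J: go right to V.
      At V: no left child.
      Visit V.
      At V: go right to Q.
        Q is a leaf — visit Q.
Full in-order sequence: M, S, K, Y, L, B, E, X, Z, W, U, R, G, J, V, Q.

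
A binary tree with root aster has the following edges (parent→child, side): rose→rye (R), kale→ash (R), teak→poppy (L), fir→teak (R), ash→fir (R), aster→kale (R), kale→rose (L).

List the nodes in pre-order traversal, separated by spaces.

aster kale rose rye ash fir teak poppy

Pre-order visits the node, then its left subtree, then its right subtree.
Visit aster.
At aster: no left child.
At aster: go right to kale.
  Visit kale.
  At kale: go left to rose.
    Visit rose.
    At rose: no left child.
    At rose: go right to rye.
      rye is a leaf — visit rye.
  At kale: go right to ash.
    Visit ash.
    At ash: no left child.
    At ash: go right to fir.
      Visit fir.
      At fir: no left child.
      At fir: go right to teak.
        Visit teak.
        At teak: go left to poppy.
          poppy is a leaf — visit poppy.
        At teak: no right child.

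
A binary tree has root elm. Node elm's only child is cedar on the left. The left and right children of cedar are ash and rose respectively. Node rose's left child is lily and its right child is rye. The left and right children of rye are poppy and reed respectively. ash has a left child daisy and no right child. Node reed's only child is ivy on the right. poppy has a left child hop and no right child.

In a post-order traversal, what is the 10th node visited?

Post-order visits the left subtree, then the right subtree, then the node.
At elm: go left to cedar.
  At cedar: go left to ash.
    At ash: go left to daisy.
      daisy is a leaf — visit daisy.
    At ash: no right child.
    Visit ash.
  At cedar: go right to rose.
    At rose: go left to lily.
      lily is a leaf — visit lily.
    At rose: go right to rye.
      At rye: go left to poppy.
        At poppy: go left to hop.
          hop is a leaf — visit hop.
        At poppy: no right child.
        Visit poppy.
      At rye: go right to reed.
        At reed: no left child.
        At reed: go right to ivy.
          ivy is a leaf — visit ivy.
        Visit reed.
      Visit rye.
    Visit rose.
  Visit cedar.
At elm: no right child.
Visit elm.
Full post-order sequence: daisy, ash, lily, hop, poppy, ivy, reed, rye, rose, cedar, elm.

cedar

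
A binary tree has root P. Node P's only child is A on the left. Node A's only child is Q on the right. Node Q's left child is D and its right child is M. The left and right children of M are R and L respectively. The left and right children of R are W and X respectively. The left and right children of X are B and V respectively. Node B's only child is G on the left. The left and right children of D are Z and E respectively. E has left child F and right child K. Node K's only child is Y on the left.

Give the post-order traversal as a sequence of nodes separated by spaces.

Z F Y K E D W G B V X R L M Q A P

Post-order visits the left subtree, then the right subtree, then the node.
At P: go left to A.
  At A: no left child.
  At A: go right to Q.
    At Q: go left to D.
      At D: go left to Z.
        Z is a leaf — visit Z.
      At D: go right to E.
        At E: go left to F.
          F is a leaf — visit F.
        At E: go right to K.
          At K: go left to Y.
            Y is a leaf — visit Y.
          At K: no right child.
          Visit K.
        Visit E.
      Visit D.
    At Q: go right to M.
      At M: go left to R.
        At R: go left to W.
          W is a leaf — visit W.
        At R: go right to X.
          At X: go left to B.
            At B: go left to G.
              G is a leaf — visit G.
            At B: no right child.
            Visit B.
          At X: go right to V.
            V is a leaf — visit V.
          Visit X.
        Visit R.
      At M: go right to L.
        L is a leaf — visit L.
      Visit M.
    Visit Q.
  Visit A.
At P: no right child.
Visit P.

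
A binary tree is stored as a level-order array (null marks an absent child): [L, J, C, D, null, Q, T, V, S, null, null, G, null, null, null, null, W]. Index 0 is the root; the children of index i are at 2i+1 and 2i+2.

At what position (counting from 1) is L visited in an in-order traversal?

In-order visits the left subtree, then the node, then the right subtree.
At L: go left to J.
  At J: go left to D.
    At D: go left to V.
      At V: no left child.
      Visit V.
      At V: go right to W.
        W is a leaf — visit W.
    Visit D.
    At D: go right to S.
      S is a leaf — visit S.
  Visit J.
  At J: no right child.
Visit L.
At L: go right to C.
  At C: go left to Q.
    At Q: go left to G.
      G is a leaf — visit G.
    Visit Q.
    At Q: no right child.
  Visit C.
  At C: go right to T.
    T is a leaf — visit T.
Full in-order sequence: V, W, D, S, J, L, G, Q, C, T.

6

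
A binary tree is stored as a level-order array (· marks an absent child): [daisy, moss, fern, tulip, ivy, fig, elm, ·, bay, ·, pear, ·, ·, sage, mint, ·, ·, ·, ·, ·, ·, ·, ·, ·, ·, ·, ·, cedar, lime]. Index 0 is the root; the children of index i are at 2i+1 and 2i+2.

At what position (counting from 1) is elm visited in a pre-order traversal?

Pre-order visits the node, then its left subtree, then its right subtree.
Visit daisy.
At daisy: go left to moss.
  Visit moss.
  At moss: go left to tulip.
    Visit tulip.
    At tulip: no left child.
    At tulip: go right to bay.
      bay is a leaf — visit bay.
  At moss: go right to ivy.
    Visit ivy.
    At ivy: no left child.
    At ivy: go right to pear.
      pear is a leaf — visit pear.
At daisy: go right to fern.
  Visit fern.
  At fern: go left to fig.
    fig is a leaf — visit fig.
  At fern: go right to elm.
    Visit elm.
    At elm: go left to sage.
      Visit sage.
      At sage: go left to cedar.
        cedar is a leaf — visit cedar.
      At sage: go right to lime.
        lime is a leaf — visit lime.
    At elm: go right to mint.
      mint is a leaf — visit mint.
Full pre-order sequence: daisy, moss, tulip, bay, ivy, pear, fern, fig, elm, sage, cedar, lime, mint.

9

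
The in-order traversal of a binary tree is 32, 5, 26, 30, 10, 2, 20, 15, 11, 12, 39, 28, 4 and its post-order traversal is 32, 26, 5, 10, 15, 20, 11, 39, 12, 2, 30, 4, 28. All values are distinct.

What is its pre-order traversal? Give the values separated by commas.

28, 30, 5, 32, 26, 2, 10, 12, 11, 20, 15, 39, 4

The last element of post-order is the root; it splits in-order into left and right subtrees.
Root 28: left subtree has 11 nodes {32, 5, 26, 30, 10, 2, 20, 15, 11, 12, 39}, right has 1 {4}.
  Root 30: left subtree has 3 nodes {32, 5, 26}, right has 7 {10, 2, 20, 15, 11, 12, 39}.
    Root 5: left subtree has 1 node {32}, right has 1 {26}.
    Root 2: left subtree has 1 node {10}, right has 5 {20, 15, 11, 12, 39}.
      Root 12: left subtree has 3 nodes {20, 15, 11}, right has 1 {39}.
        Root 11: left subtree has 2 nodes {20, 15}, right has 0 { }.
          Root 20: left subtree has 0 nodes { }, right has 1 {15}.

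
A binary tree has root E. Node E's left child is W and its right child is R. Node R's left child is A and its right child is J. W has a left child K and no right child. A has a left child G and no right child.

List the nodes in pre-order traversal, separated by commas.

E, W, K, R, A, G, J

Pre-order visits the node, then its left subtree, then its right subtree.
Visit E.
At E: go left to W.
  Visit W.
  At W: go left to K.
    K is a leaf — visit K.
  At W: no right child.
At E: go right to R.
  Visit R.
  At R: go left to A.
    Visit A.
    At A: go left to G.
      G is a leaf — visit G.
    At A: no right child.
  At R: go right to J.
    J is a leaf — visit J.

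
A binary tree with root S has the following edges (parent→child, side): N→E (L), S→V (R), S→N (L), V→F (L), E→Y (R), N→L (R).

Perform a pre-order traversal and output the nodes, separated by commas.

Pre-order visits the node, then its left subtree, then its right subtree.
Visit S.
At S: go left to N.
  Visit N.
  At N: go left to E.
    Visit E.
    At E: no left child.
    At E: go right to Y.
      Y is a leaf — visit Y.
  At N: go right to L.
    L is a leaf — visit L.
At S: go right to V.
  Visit V.
  At V: go left to F.
    F is a leaf — visit F.
  At V: no right child.

S, N, E, Y, L, V, F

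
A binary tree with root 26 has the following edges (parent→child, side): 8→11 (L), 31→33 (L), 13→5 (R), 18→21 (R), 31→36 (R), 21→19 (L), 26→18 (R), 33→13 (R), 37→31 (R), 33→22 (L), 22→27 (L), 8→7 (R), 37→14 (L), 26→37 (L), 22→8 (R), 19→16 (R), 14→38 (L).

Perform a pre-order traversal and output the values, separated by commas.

Pre-order visits the node, then its left subtree, then its right subtree.
Visit 26.
At 26: go left to 37.
  Visit 37.
  At 37: go left to 14.
    Visit 14.
    At 14: go left to 38.
      38 is a leaf — visit 38.
    At 14: no right child.
  At 37: go right to 31.
    Visit 31.
    At 31: go left to 33.
      Visit 33.
      At 33: go left to 22.
        Visit 22.
        At 22: go left to 27.
          27 is a leaf — visit 27.
        At 22: go right to 8.
          Visit 8.
          At 8: go left to 11.
            11 is a leaf — visit 11.
          At 8: go right to 7.
            7 is a leaf — visit 7.
      At 33: go right to 13.
        Visit 13.
        At 13: no left child.
        At 13: go right to 5.
          5 is a leaf — visit 5.
    At 31: go right to 36.
      36 is a leaf — visit 36.
At 26: go right to 18.
  Visit 18.
  At 18: no left child.
  At 18: go right to 21.
    Visit 21.
    At 21: go left to 19.
      Visit 19.
      At 19: no left child.
      At 19: go right to 16.
        16 is a leaf — visit 16.
    At 21: no right child.

26, 37, 14, 38, 31, 33, 22, 27, 8, 11, 7, 13, 5, 36, 18, 21, 19, 16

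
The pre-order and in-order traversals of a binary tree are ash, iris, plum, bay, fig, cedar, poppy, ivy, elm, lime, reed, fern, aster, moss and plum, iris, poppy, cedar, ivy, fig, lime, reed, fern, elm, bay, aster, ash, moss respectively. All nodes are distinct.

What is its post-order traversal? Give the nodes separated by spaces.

The first element of pre-order is the root; it splits in-order into left and right subtrees.
Root ash: left subtree has 12 nodes {plum, iris, poppy, cedar, ivy, fig, lime, reed, fern, elm, bay, aster}, right has 1 {moss}.
  Root iris: left subtree has 1 node {plum}, right has 10 {poppy, cedar, ivy, fig, lime, reed, fern, elm, bay, aster}.
    Root bay: left subtree has 8 nodes {poppy, cedar, ivy, fig, lime, reed, fern, elm}, right has 1 {aster}.
      Root fig: left subtree has 3 nodes {poppy, cedar, ivy}, right has 4 {lime, reed, fern, elm}.
        Root cedar: left subtree has 1 node {poppy}, right has 1 {ivy}.
        Root elm: left subtree has 3 nodes {lime, reed, fern}, right has 0 { }.
          Root lime: left subtree has 0 nodes { }, right has 2 {reed, fern}.
            Root reed: left subtree has 0 nodes { }, right has 1 {fern}.

plum poppy ivy cedar fern reed lime elm fig aster bay iris moss ash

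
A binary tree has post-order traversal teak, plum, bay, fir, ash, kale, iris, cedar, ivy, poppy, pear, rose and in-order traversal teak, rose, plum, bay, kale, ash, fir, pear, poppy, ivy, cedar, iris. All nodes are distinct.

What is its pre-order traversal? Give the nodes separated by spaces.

rose teak pear kale bay plum ash fir poppy ivy cedar iris

The last element of post-order is the root; it splits in-order into left and right subtrees.
Root rose: left subtree has 1 node {teak}, right has 10 {plum, bay, kale, ash, fir, pear, poppy, ivy, cedar, iris}.
  Root pear: left subtree has 5 nodes {plum, bay, kale, ash, fir}, right has 4 {poppy, ivy, cedar, iris}.
    Root kale: left subtree has 2 nodes {plum, bay}, right has 2 {ash, fir}.
      Root bay: left subtree has 1 node {plum}, right has 0 { }.
      Root ash: left subtree has 0 nodes { }, right has 1 {fir}.
    Root poppy: left subtree has 0 nodes { }, right has 3 {ivy, cedar, iris}.
      Root ivy: left subtree has 0 nodes { }, right has 2 {cedar, iris}.
        Root cedar: left subtree has 0 nodes { }, right has 1 {iris}.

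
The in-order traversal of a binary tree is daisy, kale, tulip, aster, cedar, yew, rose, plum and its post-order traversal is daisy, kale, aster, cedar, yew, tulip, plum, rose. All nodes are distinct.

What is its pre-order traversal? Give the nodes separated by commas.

The last element of post-order is the root; it splits in-order into left and right subtrees.
Root rose: left subtree has 6 nodes {daisy, kale, tulip, aster, cedar, yew}, right has 1 {plum}.
  Root tulip: left subtree has 2 nodes {daisy, kale}, right has 3 {aster, cedar, yew}.
    Root kale: left subtree has 1 node {daisy}, right has 0 { }.
    Root yew: left subtree has 2 nodes {aster, cedar}, right has 0 { }.
      Root cedar: left subtree has 1 node {aster}, right has 0 { }.

rose, tulip, kale, daisy, yew, cedar, aster, plum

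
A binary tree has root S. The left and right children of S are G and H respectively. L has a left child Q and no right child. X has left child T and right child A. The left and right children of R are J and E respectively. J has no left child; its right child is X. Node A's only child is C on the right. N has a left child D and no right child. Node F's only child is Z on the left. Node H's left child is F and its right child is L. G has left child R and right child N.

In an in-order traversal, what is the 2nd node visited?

T

In-order visits the left subtree, then the node, then the right subtree.
At S: go left to G.
  At G: go left to R.
    At R: go left to J.
      At J: no left child.
      Visit J.
      At J: go right to X.
        At X: go left to T.
          T is a leaf — visit T.
        Visit X.
        At X: go right to A.
          At A: no left child.
          Visit A.
          At A: go right to C.
            C is a leaf — visit C.
    Visit R.
    At R: go right to E.
      E is a leaf — visit E.
  Visit G.
  At G: go right to N.
    At N: go left to D.
      D is a leaf — visit D.
    Visit N.
    At N: no right child.
Visit S.
At S: go right to H.
  At H: go left to F.
    At F: go left to Z.
      Z is a leaf — visit Z.
    Visit F.
    At F: no right child.
  Visit H.
  At H: go right to L.
    At L: go left to Q.
      Q is a leaf — visit Q.
    Visit L.
    At L: no right child.
Full in-order sequence: J, T, X, A, C, R, E, G, D, N, S, Z, F, H, Q, L.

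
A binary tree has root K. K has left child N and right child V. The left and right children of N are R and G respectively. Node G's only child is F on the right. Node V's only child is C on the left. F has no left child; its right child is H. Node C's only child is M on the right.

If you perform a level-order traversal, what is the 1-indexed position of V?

3

Level-order visits nodes level by level from the root, left to right within each level.
Level 0: K
Level 1: N, V
Level 2: R, G, C
Level 3: F, M
Level 4: H
Full level-order sequence: K, N, V, R, G, C, F, M, H.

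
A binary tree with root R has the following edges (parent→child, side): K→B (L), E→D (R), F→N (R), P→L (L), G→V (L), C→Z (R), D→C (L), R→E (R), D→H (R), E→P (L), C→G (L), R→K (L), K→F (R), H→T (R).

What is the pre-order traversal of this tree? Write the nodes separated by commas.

Pre-order visits the node, then its left subtree, then its right subtree.
Visit R.
At R: go left to K.
  Visit K.
  At K: go left to B.
    B is a leaf — visit B.
  At K: go right to F.
    Visit F.
    At F: no left child.
    At F: go right to N.
      N is a leaf — visit N.
At R: go right to E.
  Visit E.
  At E: go left to P.
    Visit P.
    At P: go left to L.
      L is a leaf — visit L.
    At P: no right child.
  At E: go right to D.
    Visit D.
    At D: go left to C.
      Visit C.
      At C: go left to G.
        Visit G.
        At G: go left to V.
          V is a leaf — visit V.
        At G: no right child.
      At C: go right to Z.
        Z is a leaf — visit Z.
    At D: go right to H.
      Visit H.
      At H: no left child.
      At H: go right to T.
        T is a leaf — visit T.

R, K, B, F, N, E, P, L, D, C, G, V, Z, H, T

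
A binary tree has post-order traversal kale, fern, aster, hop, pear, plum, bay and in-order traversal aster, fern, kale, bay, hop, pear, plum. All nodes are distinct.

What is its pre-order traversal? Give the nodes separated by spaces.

The last element of post-order is the root; it splits in-order into left and right subtrees.
Root bay: left subtree has 3 nodes {aster, fern, kale}, right has 3 {hop, pear, plum}.
  Root aster: left subtree has 0 nodes { }, right has 2 {fern, kale}.
    Root fern: left subtree has 0 nodes { }, right has 1 {kale}.
  Root plum: left subtree has 2 nodes {hop, pear}, right has 0 { }.
    Root pear: left subtree has 1 node {hop}, right has 0 { }.

bay aster fern kale plum pear hop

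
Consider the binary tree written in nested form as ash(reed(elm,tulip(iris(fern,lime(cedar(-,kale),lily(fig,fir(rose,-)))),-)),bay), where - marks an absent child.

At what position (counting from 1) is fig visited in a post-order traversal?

Post-order visits the left subtree, then the right subtree, then the node.
At ash: go left to reed.
  At reed: go left to elm.
    elm is a leaf — visit elm.
  At reed: go right to tulip.
    At tulip: go left to iris.
      At iris: go left to fern.
        fern is a leaf — visit fern.
      At iris: go right to lime.
        At lime: go left to cedar.
          At cedar: no left child.
          At cedar: go right to kale.
            kale is a leaf — visit kale.
          Visit cedar.
        At lime: go right to lily.
          At lily: go left to fig.
            fig is a leaf — visit fig.
          At lily: go right to fir.
            At fir: go left to rose.
              rose is a leaf — visit rose.
            At fir: no right child.
            Visit fir.
          Visit lily.
        Visit lime.
      Visit iris.
    At tulip: no right child.
    Visit tulip.
  Visit reed.
At ash: go right to bay.
  bay is a leaf — visit bay.
Visit ash.
Full post-order sequence: elm, fern, kale, cedar, fig, rose, fir, lily, lime, iris, tulip, reed, bay, ash.

5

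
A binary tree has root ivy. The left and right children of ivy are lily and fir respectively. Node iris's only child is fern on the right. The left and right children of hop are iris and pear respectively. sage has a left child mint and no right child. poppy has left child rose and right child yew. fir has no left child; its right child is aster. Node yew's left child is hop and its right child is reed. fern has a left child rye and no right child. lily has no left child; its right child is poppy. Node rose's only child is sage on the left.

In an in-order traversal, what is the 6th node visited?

iris

In-order visits the left subtree, then the node, then the right subtree.
At ivy: go left to lily.
  At lily: no left child.
  Visit lily.
  At lily: go right to poppy.
    At poppy: go left to rose.
      At rose: go left to sage.
        At sage: go left to mint.
          mint is a leaf — visit mint.
        Visit sage.
        At sage: no right child.
      Visit rose.
      At rose: no right child.
    Visit poppy.
    At poppy: go right to yew.
      At yew: go left to hop.
        At hop: go left to iris.
          At iris: no left child.
          Visit iris.
          At iris: go right to fern.
            At fern: go left to rye.
              rye is a leaf — visit rye.
            Visit fern.
            At fern: no right child.
        Visit hop.
        At hop: go right to pear.
          pear is a leaf — visit pear.
      Visit yew.
      At yew: go right to reed.
        reed is a leaf — visit reed.
Visit ivy.
At ivy: go right to fir.
  At fir: no left child.
  Visit fir.
  At fir: go right to aster.
    aster is a leaf — visit aster.
Full in-order sequence: lily, mint, sage, rose, poppy, iris, rye, fern, hop, pear, yew, reed, ivy, fir, aster.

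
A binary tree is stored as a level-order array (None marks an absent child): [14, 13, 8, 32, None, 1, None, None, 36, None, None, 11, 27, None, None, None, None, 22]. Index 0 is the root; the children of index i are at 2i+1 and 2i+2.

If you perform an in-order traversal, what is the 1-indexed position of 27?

In-order visits the left subtree, then the node, then the right subtree.
At 14: go left to 13.
  At 13: go left to 32.
    At 32: no left child.
    Visit 32.
    At 32: go right to 36.
      At 36: go left to 22.
        22 is a leaf — visit 22.
      Visit 36.
      At 36: no right child.
  Visit 13.
  At 13: no right child.
Visit 14.
At 14: go right to 8.
  At 8: go left to 1.
    At 1: go left to 11.
      11 is a leaf — visit 11.
    Visit 1.
    At 1: go right to 27.
      27 is a leaf — visit 27.
  Visit 8.
  At 8: no right child.
Full in-order sequence: 32, 22, 36, 13, 14, 11, 1, 27, 8.

8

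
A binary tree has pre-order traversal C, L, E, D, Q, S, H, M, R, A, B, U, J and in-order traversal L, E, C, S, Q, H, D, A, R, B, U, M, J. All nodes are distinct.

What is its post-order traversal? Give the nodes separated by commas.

E, L, S, H, Q, A, U, B, R, J, M, D, C

The first element of pre-order is the root; it splits in-order into left and right subtrees.
Root C: left subtree has 2 nodes {L, E}, right has 10 {S, Q, H, D, A, R, B, U, M, J}.
  Root L: left subtree has 0 nodes { }, right has 1 {E}.
  Root D: left subtree has 3 nodes {S, Q, H}, right has 6 {A, R, B, U, M, J}.
    Root Q: left subtree has 1 node {S}, right has 1 {H}.
    Root M: left subtree has 4 nodes {A, R, B, U}, right has 1 {J}.
      Root R: left subtree has 1 node {A}, right has 2 {B, U}.
        Root B: left subtree has 0 nodes { }, right has 1 {U}.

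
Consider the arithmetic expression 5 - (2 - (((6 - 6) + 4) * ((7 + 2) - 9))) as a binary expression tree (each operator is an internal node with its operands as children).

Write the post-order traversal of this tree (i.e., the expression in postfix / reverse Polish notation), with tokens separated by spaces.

Post-order on an expression tree gives postfix notation: for each operator, emit left operand, right operand, then the operator.

5 2 6 6 - 4 + 7 2 + 9 - * - -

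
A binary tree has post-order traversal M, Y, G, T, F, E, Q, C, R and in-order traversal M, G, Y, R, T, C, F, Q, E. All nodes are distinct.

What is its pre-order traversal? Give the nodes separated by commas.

R, G, M, Y, C, T, Q, F, E

The last element of post-order is the root; it splits in-order into left and right subtrees.
Root R: left subtree has 3 nodes {M, G, Y}, right has 5 {T, C, F, Q, E}.
  Root G: left subtree has 1 node {M}, right has 1 {Y}.
  Root C: left subtree has 1 node {T}, right has 3 {F, Q, E}.
    Root Q: left subtree has 1 node {F}, right has 1 {E}.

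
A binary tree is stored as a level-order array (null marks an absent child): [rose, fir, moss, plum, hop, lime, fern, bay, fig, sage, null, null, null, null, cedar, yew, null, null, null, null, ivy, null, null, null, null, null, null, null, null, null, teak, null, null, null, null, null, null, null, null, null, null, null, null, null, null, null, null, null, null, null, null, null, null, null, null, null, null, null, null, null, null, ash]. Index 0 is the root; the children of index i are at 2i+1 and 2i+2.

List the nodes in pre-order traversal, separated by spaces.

rose fir plum bay yew fig hop sage ivy moss lime fern cedar teak ash

Pre-order visits the node, then its left subtree, then its right subtree.
Visit rose.
At rose: go left to fir.
  Visit fir.
  At fir: go left to plum.
    Visit plum.
    At plum: go left to bay.
      Visit bay.
      At bay: go left to yew.
        yew is a leaf — visit yew.
      At bay: no right child.
    At plum: go right to fig.
      fig is a leaf — visit fig.
  At fir: go right to hop.
    Visit hop.
    At hop: go left to sage.
      Visit sage.
      At sage: no left child.
      At sage: go right to ivy.
        ivy is a leaf — visit ivy.
    At hop: no right child.
At rose: go right to moss.
  Visit moss.
  At moss: go left to lime.
    lime is a leaf — visit lime.
  At moss: go right to fern.
    Visit fern.
    At fern: no left child.
    At fern: go right to cedar.
      Visit cedar.
      At cedar: no left child.
      At cedar: go right to teak.
        Visit teak.
        At teak: go left to ash.
          ash is a leaf — visit ash.
        At teak: no right child.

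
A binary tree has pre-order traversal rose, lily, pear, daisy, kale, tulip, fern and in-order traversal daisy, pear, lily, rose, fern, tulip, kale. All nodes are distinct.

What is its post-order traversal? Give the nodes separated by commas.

The first element of pre-order is the root; it splits in-order into left and right subtrees.
Root rose: left subtree has 3 nodes {daisy, pear, lily}, right has 3 {fern, tulip, kale}.
  Root lily: left subtree has 2 nodes {daisy, pear}, right has 0 { }.
    Root pear: left subtree has 1 node {daisy}, right has 0 { }.
  Root kale: left subtree has 2 nodes {fern, tulip}, right has 0 { }.
    Root tulip: left subtree has 1 node {fern}, right has 0 { }.

daisy, pear, lily, fern, tulip, kale, rose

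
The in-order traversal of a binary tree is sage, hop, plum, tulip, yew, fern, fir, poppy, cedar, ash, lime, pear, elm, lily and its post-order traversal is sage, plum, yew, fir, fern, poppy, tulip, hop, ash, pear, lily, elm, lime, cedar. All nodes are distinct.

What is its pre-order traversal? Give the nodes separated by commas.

cedar, hop, sage, tulip, plum, poppy, fern, yew, fir, lime, ash, elm, pear, lily

The last element of post-order is the root; it splits in-order into left and right subtrees.
Root cedar: left subtree has 8 nodes {sage, hop, plum, tulip, yew, fern, fir, poppy}, right has 5 {ash, lime, pear, elm, lily}.
  Root hop: left subtree has 1 node {sage}, right has 6 {plum, tulip, yew, fern, fir, poppy}.
    Root tulip: left subtree has 1 node {plum}, right has 4 {yew, fern, fir, poppy}.
      Root poppy: left subtree has 3 nodes {yew, fern, fir}, right has 0 { }.
        Root fern: left subtree has 1 node {yew}, right has 1 {fir}.
  Root lime: left subtree has 1 node {ash}, right has 3 {pear, elm, lily}.
    Root elm: left subtree has 1 node {pear}, right has 1 {lily}.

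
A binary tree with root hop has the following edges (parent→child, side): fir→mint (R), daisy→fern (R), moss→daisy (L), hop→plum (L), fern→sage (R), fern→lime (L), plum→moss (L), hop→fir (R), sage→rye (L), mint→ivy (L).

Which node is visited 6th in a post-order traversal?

Post-order visits the left subtree, then the right subtree, then the node.
At hop: go left to plum.
  At plum: go left to moss.
    At moss: go left to daisy.
      At daisy: no left child.
      At daisy: go right to fern.
        At fern: go left to lime.
          lime is a leaf — visit lime.
        At fern: go right to sage.
          At sage: go left to rye.
            rye is a leaf — visit rye.
          At sage: no right child.
          Visit sage.
        Visit fern.
      Visit daisy.
    At moss: no right child.
    Visit moss.
  At plum: no right child.
  Visit plum.
At hop: go right to fir.
  At fir: no left child.
  At fir: go right to mint.
    At mint: go left to ivy.
      ivy is a leaf — visit ivy.
    At mint: no right child.
    Visit mint.
  Visit fir.
Visit hop.
Full post-order sequence: lime, rye, sage, fern, daisy, moss, plum, ivy, mint, fir, hop.

moss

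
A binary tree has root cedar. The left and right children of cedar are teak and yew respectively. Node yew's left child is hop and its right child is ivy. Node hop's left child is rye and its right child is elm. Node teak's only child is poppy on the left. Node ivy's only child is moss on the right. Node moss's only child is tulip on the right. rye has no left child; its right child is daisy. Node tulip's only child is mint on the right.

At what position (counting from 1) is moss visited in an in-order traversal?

10

In-order visits the left subtree, then the node, then the right subtree.
At cedar: go left to teak.
  At teak: go left to poppy.
    poppy is a leaf — visit poppy.
  Visit teak.
  At teak: no right child.
Visit cedar.
At cedar: go right to yew.
  At yew: go left to hop.
    At hop: go left to rye.
      At rye: no left child.
      Visit rye.
      At rye: go right to daisy.
        daisy is a leaf — visit daisy.
    Visit hop.
    At hop: go right to elm.
      elm is a leaf — visit elm.
  Visit yew.
  At yew: go right to ivy.
    At ivy: no left child.
    Visit ivy.
    At ivy: go right to moss.
      At moss: no left child.
      Visit moss.
      At moss: go right to tulip.
        At tulip: no left child.
        Visit tulip.
        At tulip: go right to mint.
          mint is a leaf — visit mint.
Full in-order sequence: poppy, teak, cedar, rye, daisy, hop, elm, yew, ivy, moss, tulip, mint.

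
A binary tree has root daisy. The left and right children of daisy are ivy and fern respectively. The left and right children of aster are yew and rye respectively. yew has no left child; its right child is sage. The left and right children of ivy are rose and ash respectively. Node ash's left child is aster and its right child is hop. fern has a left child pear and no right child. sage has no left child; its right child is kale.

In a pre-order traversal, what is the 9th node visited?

rye

Pre-order visits the node, then its left subtree, then its right subtree.
Visit daisy.
At daisy: go left to ivy.
  Visit ivy.
  At ivy: go left to rose.
    rose is a leaf — visit rose.
  At ivy: go right to ash.
    Visit ash.
    At ash: go left to aster.
      Visit aster.
      At aster: go left to yew.
        Visit yew.
        At yew: no left child.
        At yew: go right to sage.
          Visit sage.
          At sage: no left child.
          At sage: go right to kale.
            kale is a leaf — visit kale.
      At aster: go right to rye.
        rye is a leaf — visit rye.
    At ash: go right to hop.
      hop is a leaf — visit hop.
At daisy: go right to fern.
  Visit fern.
  At fern: go left to pear.
    pear is a leaf — visit pear.
  At fern: no right child.
Full pre-order sequence: daisy, ivy, rose, ash, aster, yew, sage, kale, rye, hop, fern, pear.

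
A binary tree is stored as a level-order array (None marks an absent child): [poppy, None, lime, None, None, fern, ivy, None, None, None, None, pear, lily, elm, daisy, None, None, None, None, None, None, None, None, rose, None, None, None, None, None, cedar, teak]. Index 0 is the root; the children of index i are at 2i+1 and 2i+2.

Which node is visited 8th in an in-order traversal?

ivy

In-order visits the left subtree, then the node, then the right subtree.
At poppy: no left child.
Visit poppy.
At poppy: go right to lime.
  At lime: go left to fern.
    At fern: go left to pear.
      At pear: go left to rose.
        rose is a leaf — visit rose.
      Visit pear.
      At pear: no right child.
    Visit fern.
    At fern: go right to lily.
      lily is a leaf — visit lily.
  Visit lime.
  At lime: go right to ivy.
    At ivy: go left to elm.
      elm is a leaf — visit elm.
    Visit ivy.
    At ivy: go right to daisy.
      At daisy: go left to cedar.
        cedar is a leaf — visit cedar.
      Visit daisy.
      At daisy: go right to teak.
        teak is a leaf — visit teak.
Full in-order sequence: poppy, rose, pear, fern, lily, lime, elm, ivy, cedar, daisy, teak.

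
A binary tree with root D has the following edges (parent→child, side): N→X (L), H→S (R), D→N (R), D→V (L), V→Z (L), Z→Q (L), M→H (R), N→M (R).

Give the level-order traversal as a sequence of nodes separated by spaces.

Level-order visits nodes level by level from the root, left to right within each level.
Level 0: D
Level 1: V, N
Level 2: Z, X, M
Level 3: Q, H
Level 4: S

D V N Z X M Q H S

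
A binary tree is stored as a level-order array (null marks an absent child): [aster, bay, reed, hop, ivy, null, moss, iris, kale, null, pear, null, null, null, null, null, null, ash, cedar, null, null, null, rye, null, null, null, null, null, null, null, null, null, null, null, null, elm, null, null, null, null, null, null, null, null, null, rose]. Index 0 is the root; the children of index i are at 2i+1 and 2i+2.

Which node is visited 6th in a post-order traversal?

Post-order visits the left subtree, then the right subtree, then the node.
At aster: go left to bay.
  At bay: go left to hop.
    At hop: go left to iris.
      iris is a leaf — visit iris.
    At hop: go right to kale.
      At kale: go left to ash.
        At ash: go left to elm.
          elm is a leaf — visit elm.
        At ash: no right child.
        Visit ash.
      At kale: go right to cedar.
        cedar is a leaf — visit cedar.
      Visit kale.
    Visit hop.
  At bay: go right to ivy.
    At ivy: no left child.
    At ivy: go right to pear.
      At pear: no left child.
      At pear: go right to rye.
        At rye: go left to rose.
          rose is a leaf — visit rose.
        At rye: no right child.
        Visit rye.
      Visit pear.
    Visit ivy.
  Visit bay.
At aster: go right to reed.
  At reed: no left child.
  At reed: go right to moss.
    moss is a leaf — visit moss.
  Visit reed.
Visit aster.
Full post-order sequence: iris, elm, ash, cedar, kale, hop, rose, rye, pear, ivy, bay, moss, reed, aster.

hop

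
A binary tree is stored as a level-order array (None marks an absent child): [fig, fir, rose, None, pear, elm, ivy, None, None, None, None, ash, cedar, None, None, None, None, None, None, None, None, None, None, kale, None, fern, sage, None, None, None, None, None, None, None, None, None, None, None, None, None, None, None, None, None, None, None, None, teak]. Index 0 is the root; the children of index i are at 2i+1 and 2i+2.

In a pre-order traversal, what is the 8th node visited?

Pre-order visits the node, then its left subtree, then its right subtree.
Visit fig.
At fig: go left to fir.
  Visit fir.
  At fir: no left child.
  At fir: go right to pear.
    pear is a leaf — visit pear.
At fig: go right to rose.
  Visit rose.
  At rose: go left to elm.
    Visit elm.
    At elm: go left to ash.
      Visit ash.
      At ash: go left to kale.
        Visit kale.
        At kale: go left to teak.
          teak is a leaf — visit teak.
        At kale: no right child.
      At ash: no right child.
    At elm: go right to cedar.
      Visit cedar.
      At cedar: go left to fern.
        fern is a leaf — visit fern.
      At cedar: go right to sage.
        sage is a leaf — visit sage.
  At rose: go right to ivy.
    ivy is a leaf — visit ivy.
Full pre-order sequence: fig, fir, pear, rose, elm, ash, kale, teak, cedar, fern, sage, ivy.

teak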